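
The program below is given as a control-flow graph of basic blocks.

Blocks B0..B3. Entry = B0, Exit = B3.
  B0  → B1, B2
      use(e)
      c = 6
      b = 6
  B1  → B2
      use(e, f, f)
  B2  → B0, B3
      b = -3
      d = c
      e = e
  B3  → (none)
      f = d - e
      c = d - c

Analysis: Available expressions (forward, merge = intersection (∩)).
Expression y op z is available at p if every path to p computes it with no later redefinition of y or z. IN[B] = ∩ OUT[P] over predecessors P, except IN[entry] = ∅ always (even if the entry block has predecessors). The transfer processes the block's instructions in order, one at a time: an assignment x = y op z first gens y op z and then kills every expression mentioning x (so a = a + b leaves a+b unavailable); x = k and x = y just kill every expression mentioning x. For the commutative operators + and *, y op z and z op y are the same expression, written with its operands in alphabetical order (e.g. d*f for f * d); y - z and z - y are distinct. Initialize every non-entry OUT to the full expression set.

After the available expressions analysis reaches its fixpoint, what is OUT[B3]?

Converged values:
  B0:   IN={}   OUT={}
  B1:   IN={}   OUT={}
  B2:   IN={}   OUT={}
  B3:   IN={}   OUT={d-e}

Merge at B3: IN[B3] = OUT[B2] = {}
Applying B3's transfer function to that IN value gives OUT[B3] (row B3 above).

Answer: {d-e}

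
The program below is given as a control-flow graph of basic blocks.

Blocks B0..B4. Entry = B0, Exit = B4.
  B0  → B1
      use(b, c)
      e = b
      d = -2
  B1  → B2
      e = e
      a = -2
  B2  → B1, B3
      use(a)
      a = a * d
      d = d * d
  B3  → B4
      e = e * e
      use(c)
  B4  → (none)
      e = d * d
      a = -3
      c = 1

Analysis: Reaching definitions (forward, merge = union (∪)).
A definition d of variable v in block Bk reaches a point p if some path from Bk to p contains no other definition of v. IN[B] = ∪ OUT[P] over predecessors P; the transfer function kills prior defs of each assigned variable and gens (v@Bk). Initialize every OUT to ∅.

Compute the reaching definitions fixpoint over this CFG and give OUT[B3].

Answer: {a@B2, d@B2, e@B3}

Working:
Converged values:
  B0:  IN={}  OUT={d@B0, e@B0}
  B1:  IN={a@B2, d@B0, d@B2, e@B0, e@B1}  OUT={a@B1, d@B0, d@B2, e@B1}
  B2:  IN={a@B1, d@B0, d@B2, e@B1}  OUT={a@B2, d@B2, e@B1}
  B3:  IN={a@B2, d@B2, e@B1}  OUT={a@B2, d@B2, e@B3}
  B4:  IN={a@B2, d@B2, e@B3}  OUT={a@B4, c@B4, d@B2, e@B4}

Merge at B3: IN[B3] = OUT[B2] = {a@B2, d@B2, e@B1}
Applying B3's transfer function to that IN value gives OUT[B3] (row B3 above).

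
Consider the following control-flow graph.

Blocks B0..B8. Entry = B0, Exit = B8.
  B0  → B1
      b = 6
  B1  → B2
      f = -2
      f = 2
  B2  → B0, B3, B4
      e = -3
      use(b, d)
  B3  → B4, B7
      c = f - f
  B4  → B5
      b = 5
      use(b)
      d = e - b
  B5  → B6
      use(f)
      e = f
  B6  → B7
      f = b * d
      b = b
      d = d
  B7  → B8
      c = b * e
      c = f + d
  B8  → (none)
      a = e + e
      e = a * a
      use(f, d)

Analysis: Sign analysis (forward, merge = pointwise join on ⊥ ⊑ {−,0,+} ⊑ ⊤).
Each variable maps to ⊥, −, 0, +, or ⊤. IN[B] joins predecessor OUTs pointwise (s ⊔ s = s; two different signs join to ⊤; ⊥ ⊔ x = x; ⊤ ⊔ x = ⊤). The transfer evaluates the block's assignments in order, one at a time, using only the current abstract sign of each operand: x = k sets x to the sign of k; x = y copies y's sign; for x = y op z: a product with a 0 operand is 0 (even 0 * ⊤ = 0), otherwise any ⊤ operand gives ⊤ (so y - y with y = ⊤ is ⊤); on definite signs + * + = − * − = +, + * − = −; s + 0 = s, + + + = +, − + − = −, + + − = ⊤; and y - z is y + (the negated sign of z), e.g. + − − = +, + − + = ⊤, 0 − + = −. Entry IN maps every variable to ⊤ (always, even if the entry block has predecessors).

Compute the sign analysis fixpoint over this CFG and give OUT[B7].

Answer: {a: ⊤, b: +, c: ⊤, d: ⊤, e: ⊤, f: ⊤}

Trace:
Converged values:
  B0:  IN=(all ⊤)  OUT={b:+; rest ⊤}
  B1:  IN={b:+; rest ⊤}  OUT={b:+, f:+; rest ⊤}
  B2:  IN={b:+, f:+; rest ⊤}  OUT={b:+, e:-, f:+; rest ⊤}
  B3:  IN={b:+, e:-, f:+; rest ⊤}  OUT={b:+, e:-, f:+; rest ⊤}
  B4:  IN={b:+, e:-, f:+; rest ⊤}  OUT={b:+, d:-, e:-, f:+; rest ⊤}
  B5:  IN={b:+, d:-, e:-, f:+; rest ⊤}  OUT={b:+, d:-, e:+, f:+; rest ⊤}
  B6:  IN={b:+, d:-, e:+, f:+; rest ⊤}  OUT={b:+, d:-, e:+, f:-; rest ⊤}
  B7:  IN={b:+; rest ⊤}  OUT={b:+; rest ⊤}
  B8:  IN={b:+; rest ⊤}  OUT={b:+; rest ⊤}

Merge at B7: IN[B7] = OUT[B3] ⊔ OUT[B6] = {a: ⊤, b: +, c: ⊤, d: ⊤, e: ⊤, f: ⊤}
Applying B7's transfer function to that IN value gives OUT[B7] (row B7 above).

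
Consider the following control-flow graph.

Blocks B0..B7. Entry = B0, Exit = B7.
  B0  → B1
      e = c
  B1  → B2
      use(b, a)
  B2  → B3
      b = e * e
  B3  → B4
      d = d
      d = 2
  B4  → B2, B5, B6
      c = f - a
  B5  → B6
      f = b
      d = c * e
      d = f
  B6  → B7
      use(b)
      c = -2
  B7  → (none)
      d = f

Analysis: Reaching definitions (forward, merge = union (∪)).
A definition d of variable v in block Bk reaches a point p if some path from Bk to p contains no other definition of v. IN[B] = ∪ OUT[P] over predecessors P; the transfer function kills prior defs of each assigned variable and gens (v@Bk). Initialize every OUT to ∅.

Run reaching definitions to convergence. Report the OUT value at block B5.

Answer: {b@B2, c@B4, d@B5, e@B0, f@B5}

Trace:
Converged values:
  B0:   IN={}   OUT={e@B0}
  B1:   IN={e@B0}   OUT={e@B0}
  B2:   IN={b@B2, c@B4, d@B3, e@B0}   OUT={b@B2, c@B4, d@B3, e@B0}
  B3:   IN={b@B2, c@B4, d@B3, e@B0}   OUT={b@B2, c@B4, d@B3, e@B0}
  B4:   IN={b@B2, c@B4, d@B3, e@B0}   OUT={b@B2, c@B4, d@B3, e@B0}
  B5:   IN={b@B2, c@B4, d@B3, e@B0}   OUT={b@B2, c@B4, d@B5, e@B0, f@B5}
  B6:   IN={b@B2, c@B4, d@B3, d@B5, e@B0, f@B5}   OUT={b@B2, c@B6, d@B3, d@B5, e@B0, f@B5}
  B7:   IN={b@B2, c@B6, d@B3, d@B5, e@B0, f@B5}   OUT={b@B2, c@B6, d@B7, e@B0, f@B5}

Merge at B5: IN[B5] = OUT[B4] = {b@B2, c@B4, d@B3, e@B0}
Applying B5's transfer function to that IN value gives OUT[B5] (row B5 above).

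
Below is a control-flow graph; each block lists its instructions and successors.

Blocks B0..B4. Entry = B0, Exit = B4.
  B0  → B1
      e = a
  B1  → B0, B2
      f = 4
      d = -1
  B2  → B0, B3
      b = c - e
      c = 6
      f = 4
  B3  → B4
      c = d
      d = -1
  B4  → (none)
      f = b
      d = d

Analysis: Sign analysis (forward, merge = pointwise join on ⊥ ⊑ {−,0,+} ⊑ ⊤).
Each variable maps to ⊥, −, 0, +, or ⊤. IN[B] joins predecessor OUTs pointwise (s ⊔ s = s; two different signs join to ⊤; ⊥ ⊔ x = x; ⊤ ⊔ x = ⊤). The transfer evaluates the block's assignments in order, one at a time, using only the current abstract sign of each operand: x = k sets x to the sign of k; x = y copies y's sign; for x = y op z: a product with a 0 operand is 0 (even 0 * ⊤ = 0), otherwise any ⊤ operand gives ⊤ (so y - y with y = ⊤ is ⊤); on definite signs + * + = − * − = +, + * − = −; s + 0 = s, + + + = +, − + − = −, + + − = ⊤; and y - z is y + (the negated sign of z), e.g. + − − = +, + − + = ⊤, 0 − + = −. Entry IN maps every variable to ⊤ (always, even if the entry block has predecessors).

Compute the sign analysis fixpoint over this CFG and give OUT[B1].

Per-block solution:
  B0: | IN=(all ⊤) | OUT=(all ⊤)
  B1: | IN=(all ⊤) | OUT={d:-, f:+; rest ⊤}
  B2: | IN={d:-, f:+; rest ⊤} | OUT={c:+, d:-, f:+; rest ⊤}
  B3: | IN={c:+, d:-, f:+; rest ⊤} | OUT={c:-, d:-, f:+; rest ⊤}
  B4: | IN={c:-, d:-, f:+; rest ⊤} | OUT={c:-, d:-; rest ⊤}

Merge at B1: IN[B1] = OUT[B0] = {a: ⊤, b: ⊤, c: ⊤, d: ⊤, e: ⊤, f: ⊤}
Applying B1's transfer function to that IN value gives OUT[B1] (row B1 above).

Answer: {a: ⊤, b: ⊤, c: ⊤, d: -, e: ⊤, f: +}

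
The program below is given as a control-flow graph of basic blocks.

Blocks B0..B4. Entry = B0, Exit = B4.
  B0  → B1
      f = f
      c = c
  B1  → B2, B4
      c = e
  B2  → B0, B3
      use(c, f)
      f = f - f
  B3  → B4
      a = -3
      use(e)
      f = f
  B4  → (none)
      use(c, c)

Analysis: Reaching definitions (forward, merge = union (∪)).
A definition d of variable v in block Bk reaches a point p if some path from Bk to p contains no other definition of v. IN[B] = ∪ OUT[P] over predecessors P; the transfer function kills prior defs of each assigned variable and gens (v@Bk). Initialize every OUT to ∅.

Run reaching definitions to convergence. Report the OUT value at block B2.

Fixpoint table:
  B0:  IN={c@B1, f@B2}  OUT={c@B0, f@B0}
  B1:  IN={c@B0, f@B0}  OUT={c@B1, f@B0}
  B2:  IN={c@B1, f@B0}  OUT={c@B1, f@B2}
  B3:  IN={c@B1, f@B2}  OUT={a@B3, c@B1, f@B3}
  B4:  IN={a@B3, c@B1, f@B0, f@B3}  OUT={a@B3, c@B1, f@B0, f@B3}

Merge at B2: IN[B2] = OUT[B1] = {c@B1, f@B0}
Applying B2's transfer function to that IN value gives OUT[B2] (row B2 above).

Answer: {c@B1, f@B2}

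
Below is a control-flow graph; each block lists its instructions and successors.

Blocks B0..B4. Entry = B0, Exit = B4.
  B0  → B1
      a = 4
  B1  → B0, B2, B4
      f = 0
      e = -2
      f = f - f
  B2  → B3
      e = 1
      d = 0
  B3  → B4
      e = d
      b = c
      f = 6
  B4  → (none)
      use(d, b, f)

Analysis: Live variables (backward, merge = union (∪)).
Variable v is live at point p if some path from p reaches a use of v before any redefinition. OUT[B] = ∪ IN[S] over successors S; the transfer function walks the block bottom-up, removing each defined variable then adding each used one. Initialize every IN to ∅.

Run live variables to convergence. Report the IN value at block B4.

Answer: {b, d, f}

Trace:
Converged values:
  B0:  IN={b, c, d}  OUT={b, c, d}
  B1:  IN={b, c, d}  OUT={b, c, d, f}
  B2:  IN={c}  OUT={c, d}
  B3:  IN={c, d}  OUT={b, d, f}
  B4:  IN={b, d, f}  OUT={}

B4 is the boundary node: OUT[B4] = {}
Applying B4's transfer function to that OUT value gives IN[B4] (row B4 above).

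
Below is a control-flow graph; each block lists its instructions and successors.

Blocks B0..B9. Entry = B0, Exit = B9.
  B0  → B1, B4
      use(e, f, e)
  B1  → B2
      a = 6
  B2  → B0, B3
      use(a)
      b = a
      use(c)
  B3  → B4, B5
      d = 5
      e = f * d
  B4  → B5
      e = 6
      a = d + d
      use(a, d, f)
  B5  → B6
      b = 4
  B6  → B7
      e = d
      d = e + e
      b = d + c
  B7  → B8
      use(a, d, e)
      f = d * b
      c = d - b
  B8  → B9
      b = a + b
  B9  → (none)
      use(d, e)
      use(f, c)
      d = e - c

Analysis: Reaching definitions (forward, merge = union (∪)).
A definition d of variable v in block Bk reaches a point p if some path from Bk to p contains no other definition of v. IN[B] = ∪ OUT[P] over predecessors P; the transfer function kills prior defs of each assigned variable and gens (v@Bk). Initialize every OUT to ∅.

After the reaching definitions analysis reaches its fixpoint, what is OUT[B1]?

Answer: {a@B1, b@B2}

Working:
Converged values:
  B0:   IN={a@B1, b@B2}   OUT={a@B1, b@B2}
  B1:   IN={a@B1, b@B2}   OUT={a@B1, b@B2}
  B2:   IN={a@B1, b@B2}   OUT={a@B1, b@B2}
  B3:   IN={a@B1, b@B2}   OUT={a@B1, b@B2, d@B3, e@B3}
  B4:   IN={a@B1, b@B2, d@B3, e@B3}   OUT={a@B4, b@B2, d@B3, e@B4}
  B5:   IN={a@B1, a@B4, b@B2, d@B3, e@B3, e@B4}   OUT={a@B1, a@B4, b@B5, d@B3, e@B3, e@B4}
  B6:   IN={a@B1, a@B4, b@B5, d@B3, e@B3, e@B4}   OUT={a@B1, a@B4, b@B6, d@B6, e@B6}
  B7:   IN={a@B1, a@B4, b@B6, d@B6, e@B6}   OUT={a@B1, a@B4, b@B6, c@B7, d@B6, e@B6, f@B7}
  B8:   IN={a@B1, a@B4, b@B6, c@B7, d@B6, e@B6, f@B7}   OUT={a@B1, a@B4, b@B8, c@B7, d@B6, e@B6, f@B7}
  B9:   IN={a@B1, a@B4, b@B8, c@B7, d@B6, e@B6, f@B7}   OUT={a@B1, a@B4, b@B8, c@B7, d@B9, e@B6, f@B7}

Merge at B1: IN[B1] = OUT[B0] = {a@B1, b@B2}
Applying B1's transfer function to that IN value gives OUT[B1] (row B1 above).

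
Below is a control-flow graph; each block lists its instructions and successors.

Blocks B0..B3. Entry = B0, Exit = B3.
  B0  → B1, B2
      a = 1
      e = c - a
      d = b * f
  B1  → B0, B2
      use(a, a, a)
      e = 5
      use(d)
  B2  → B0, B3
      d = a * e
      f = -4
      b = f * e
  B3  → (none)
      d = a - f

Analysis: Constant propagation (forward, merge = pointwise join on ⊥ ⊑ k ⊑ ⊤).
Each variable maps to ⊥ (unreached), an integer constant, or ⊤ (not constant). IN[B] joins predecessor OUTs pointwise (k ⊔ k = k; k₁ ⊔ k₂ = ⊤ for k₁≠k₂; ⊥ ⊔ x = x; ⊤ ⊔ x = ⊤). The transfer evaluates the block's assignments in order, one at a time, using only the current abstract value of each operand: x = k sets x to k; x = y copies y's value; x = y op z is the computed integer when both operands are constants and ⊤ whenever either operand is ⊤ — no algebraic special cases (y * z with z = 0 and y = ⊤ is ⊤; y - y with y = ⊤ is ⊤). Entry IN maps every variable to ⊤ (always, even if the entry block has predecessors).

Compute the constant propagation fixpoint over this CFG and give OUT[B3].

Converged values:
  B0:   IN=(all ⊤)   OUT={a:1; rest ⊤}
  B1:   IN={a:1; rest ⊤}   OUT={a:1, e:5; rest ⊤}
  B2:   IN={a:1; rest ⊤}   OUT={a:1, f:-4; rest ⊤}
  B3:   IN={a:1, f:-4; rest ⊤}   OUT={a:1, d:5, f:-4; rest ⊤}

Merge at B3: IN[B3] = OUT[B2] = {a: 1, b: ⊤, c: ⊤, d: ⊤, e: ⊤, f: -4}
Applying B3's transfer function to that IN value gives OUT[B3] (row B3 above).

Answer: {a: 1, b: ⊤, c: ⊤, d: 5, e: ⊤, f: -4}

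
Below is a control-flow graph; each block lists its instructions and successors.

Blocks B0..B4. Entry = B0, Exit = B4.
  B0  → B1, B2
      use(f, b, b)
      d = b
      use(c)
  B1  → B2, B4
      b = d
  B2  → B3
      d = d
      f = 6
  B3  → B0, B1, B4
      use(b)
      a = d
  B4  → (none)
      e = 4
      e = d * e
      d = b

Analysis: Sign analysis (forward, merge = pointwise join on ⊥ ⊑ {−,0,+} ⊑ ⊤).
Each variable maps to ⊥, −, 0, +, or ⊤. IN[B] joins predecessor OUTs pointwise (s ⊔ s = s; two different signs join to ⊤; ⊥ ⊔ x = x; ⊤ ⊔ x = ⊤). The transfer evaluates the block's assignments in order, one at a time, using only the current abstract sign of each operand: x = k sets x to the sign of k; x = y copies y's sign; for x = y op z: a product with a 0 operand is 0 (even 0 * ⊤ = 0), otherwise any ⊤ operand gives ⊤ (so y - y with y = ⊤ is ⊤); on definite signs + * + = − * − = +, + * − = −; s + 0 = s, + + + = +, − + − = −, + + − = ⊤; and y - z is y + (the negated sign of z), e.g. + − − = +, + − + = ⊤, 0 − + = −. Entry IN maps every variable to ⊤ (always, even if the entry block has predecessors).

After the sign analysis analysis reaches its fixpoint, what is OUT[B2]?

Answer: {a: ⊤, b: ⊤, c: ⊤, d: ⊤, e: ⊤, f: +}

Working:
Per-block solution:
  B0:   IN=(all ⊤)   OUT=(all ⊤)
  B1:   IN=(all ⊤)   OUT=(all ⊤)
  B2:   IN=(all ⊤)   OUT={f:+; rest ⊤}
  B3:   IN={f:+; rest ⊤}   OUT={f:+; rest ⊤}
  B4:   IN=(all ⊤)   OUT=(all ⊤)

Merge at B2: IN[B2] = OUT[B0] ⊔ OUT[B1] = {a: ⊤, b: ⊤, c: ⊤, d: ⊤, e: ⊤, f: ⊤}
Applying B2's transfer function to that IN value gives OUT[B2] (row B2 above).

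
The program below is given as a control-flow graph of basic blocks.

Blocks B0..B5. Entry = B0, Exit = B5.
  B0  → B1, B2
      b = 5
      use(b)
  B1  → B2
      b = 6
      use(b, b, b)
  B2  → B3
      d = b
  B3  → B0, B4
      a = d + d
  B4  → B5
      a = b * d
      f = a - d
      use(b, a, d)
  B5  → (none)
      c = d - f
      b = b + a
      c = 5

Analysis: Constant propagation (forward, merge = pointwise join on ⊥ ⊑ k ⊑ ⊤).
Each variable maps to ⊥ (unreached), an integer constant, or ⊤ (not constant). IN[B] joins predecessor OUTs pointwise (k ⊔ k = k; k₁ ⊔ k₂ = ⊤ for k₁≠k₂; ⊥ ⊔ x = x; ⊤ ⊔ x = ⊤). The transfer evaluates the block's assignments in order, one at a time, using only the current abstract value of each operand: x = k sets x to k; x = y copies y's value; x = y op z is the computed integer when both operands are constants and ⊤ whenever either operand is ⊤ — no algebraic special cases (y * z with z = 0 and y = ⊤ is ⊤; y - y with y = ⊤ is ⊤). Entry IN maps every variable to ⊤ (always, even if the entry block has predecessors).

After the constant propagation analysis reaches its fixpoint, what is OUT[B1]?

Answer: {a: ⊤, b: 6, c: ⊤, d: ⊤, e: ⊤, f: ⊤}

Working:
Per-block solution:
  B0:   IN=(all ⊤)   OUT={b:5; rest ⊤}
  B1:   IN={b:5; rest ⊤}   OUT={b:6; rest ⊤}
  B2:   IN=(all ⊤)   OUT=(all ⊤)
  B3:   IN=(all ⊤)   OUT=(all ⊤)
  B4:   IN=(all ⊤)   OUT=(all ⊤)
  B5:   IN=(all ⊤)   OUT={c:5; rest ⊤}

Merge at B1: IN[B1] = OUT[B0] = {a: ⊤, b: 5, c: ⊤, d: ⊤, e: ⊤, f: ⊤}
Applying B1's transfer function to that IN value gives OUT[B1] (row B1 above).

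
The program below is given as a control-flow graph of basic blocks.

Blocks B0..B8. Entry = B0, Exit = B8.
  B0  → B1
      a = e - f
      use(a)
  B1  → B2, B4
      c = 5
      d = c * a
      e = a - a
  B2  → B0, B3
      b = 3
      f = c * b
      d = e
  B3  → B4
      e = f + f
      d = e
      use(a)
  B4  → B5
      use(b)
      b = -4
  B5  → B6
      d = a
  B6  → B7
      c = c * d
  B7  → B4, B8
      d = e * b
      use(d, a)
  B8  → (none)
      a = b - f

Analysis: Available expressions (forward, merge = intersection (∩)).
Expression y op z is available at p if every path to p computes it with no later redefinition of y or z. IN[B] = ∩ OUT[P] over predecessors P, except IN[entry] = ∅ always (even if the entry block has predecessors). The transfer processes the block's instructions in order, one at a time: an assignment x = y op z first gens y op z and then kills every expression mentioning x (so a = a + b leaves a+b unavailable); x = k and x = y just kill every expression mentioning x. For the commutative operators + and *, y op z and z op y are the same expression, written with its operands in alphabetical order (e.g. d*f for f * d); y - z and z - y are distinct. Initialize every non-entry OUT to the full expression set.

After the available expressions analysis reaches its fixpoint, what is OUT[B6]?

Answer: {a-a}

Working:
Converged values:
  B0: | IN={} | OUT={e-f}
  B1: | IN={e-f} | OUT={a*c, a-a}
  B2: | IN={a*c, a-a} | OUT={a*c, a-a, b*c}
  B3: | IN={a*c, a-a, b*c} | OUT={a*c, a-a, b*c, f+f}
  B4: | IN={a-a} | OUT={a-a}
  B5: | IN={a-a} | OUT={a-a}
  B6: | IN={a-a} | OUT={a-a}
  B7: | IN={a-a} | OUT={a-a, b*e}
  B8: | IN={a-a, b*e} | OUT={b*e, b-f}

Merge at B6: IN[B6] = OUT[B5] = {a-a}
Applying B6's transfer function to that IN value gives OUT[B6] (row B6 above).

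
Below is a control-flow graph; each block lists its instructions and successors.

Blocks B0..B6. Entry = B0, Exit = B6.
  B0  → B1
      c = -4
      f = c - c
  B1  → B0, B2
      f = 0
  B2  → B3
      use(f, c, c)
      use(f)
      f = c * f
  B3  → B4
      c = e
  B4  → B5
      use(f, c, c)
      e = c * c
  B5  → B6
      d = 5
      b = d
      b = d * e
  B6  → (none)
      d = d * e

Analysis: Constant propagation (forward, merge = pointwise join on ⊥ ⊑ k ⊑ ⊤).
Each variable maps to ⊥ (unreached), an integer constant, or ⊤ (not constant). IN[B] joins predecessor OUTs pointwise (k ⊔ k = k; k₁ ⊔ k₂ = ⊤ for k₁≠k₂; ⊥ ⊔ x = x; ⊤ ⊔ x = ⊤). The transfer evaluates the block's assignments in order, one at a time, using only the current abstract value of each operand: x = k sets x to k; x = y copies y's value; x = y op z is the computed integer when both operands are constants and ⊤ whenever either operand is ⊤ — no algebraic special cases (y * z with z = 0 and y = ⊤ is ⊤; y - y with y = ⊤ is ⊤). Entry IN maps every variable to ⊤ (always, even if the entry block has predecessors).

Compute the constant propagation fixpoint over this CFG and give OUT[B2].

Converged values:
  B0: | IN=(all ⊤) | OUT={c:-4, f:0; rest ⊤}
  B1: | IN={c:-4, f:0; rest ⊤} | OUT={c:-4, f:0; rest ⊤}
  B2: | IN={c:-4, f:0; rest ⊤} | OUT={c:-4, f:0; rest ⊤}
  B3: | IN={c:-4, f:0; rest ⊤} | OUT={f:0; rest ⊤}
  B4: | IN={f:0; rest ⊤} | OUT={f:0; rest ⊤}
  B5: | IN={f:0; rest ⊤} | OUT={d:5, f:0; rest ⊤}
  B6: | IN={d:5, f:0; rest ⊤} | OUT={f:0; rest ⊤}

Merge at B2: IN[B2] = OUT[B1] = {a: ⊤, b: ⊤, c: -4, d: ⊤, e: ⊤, f: 0}
Applying B2's transfer function to that IN value gives OUT[B2] (row B2 above).

Answer: {a: ⊤, b: ⊤, c: -4, d: ⊤, e: ⊤, f: 0}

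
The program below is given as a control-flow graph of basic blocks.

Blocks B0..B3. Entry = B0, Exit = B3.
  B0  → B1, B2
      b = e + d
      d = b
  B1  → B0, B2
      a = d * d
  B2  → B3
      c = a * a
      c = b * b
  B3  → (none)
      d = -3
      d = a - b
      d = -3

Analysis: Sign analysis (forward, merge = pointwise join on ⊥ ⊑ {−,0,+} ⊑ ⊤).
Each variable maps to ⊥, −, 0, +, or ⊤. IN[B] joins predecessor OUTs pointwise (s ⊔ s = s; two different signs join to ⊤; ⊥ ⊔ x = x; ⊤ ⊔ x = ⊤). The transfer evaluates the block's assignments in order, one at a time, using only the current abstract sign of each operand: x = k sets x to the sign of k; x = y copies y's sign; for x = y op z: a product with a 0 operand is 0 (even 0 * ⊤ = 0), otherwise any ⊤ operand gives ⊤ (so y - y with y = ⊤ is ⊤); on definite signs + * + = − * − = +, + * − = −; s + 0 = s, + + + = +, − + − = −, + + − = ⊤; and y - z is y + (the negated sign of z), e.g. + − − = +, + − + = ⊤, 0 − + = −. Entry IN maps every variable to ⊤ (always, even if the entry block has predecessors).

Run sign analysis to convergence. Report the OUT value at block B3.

Per-block solution:
  B0:  IN=(all ⊤)  OUT=(all ⊤)
  B1:  IN=(all ⊤)  OUT=(all ⊤)
  B2:  IN=(all ⊤)  OUT=(all ⊤)
  B3:  IN=(all ⊤)  OUT={d:-; rest ⊤}

Merge at B3: IN[B3] = OUT[B2] = {a: ⊤, b: ⊤, c: ⊤, d: ⊤, e: ⊤, f: ⊤}
Applying B3's transfer function to that IN value gives OUT[B3] (row B3 above).

Answer: {a: ⊤, b: ⊤, c: ⊤, d: -, e: ⊤, f: ⊤}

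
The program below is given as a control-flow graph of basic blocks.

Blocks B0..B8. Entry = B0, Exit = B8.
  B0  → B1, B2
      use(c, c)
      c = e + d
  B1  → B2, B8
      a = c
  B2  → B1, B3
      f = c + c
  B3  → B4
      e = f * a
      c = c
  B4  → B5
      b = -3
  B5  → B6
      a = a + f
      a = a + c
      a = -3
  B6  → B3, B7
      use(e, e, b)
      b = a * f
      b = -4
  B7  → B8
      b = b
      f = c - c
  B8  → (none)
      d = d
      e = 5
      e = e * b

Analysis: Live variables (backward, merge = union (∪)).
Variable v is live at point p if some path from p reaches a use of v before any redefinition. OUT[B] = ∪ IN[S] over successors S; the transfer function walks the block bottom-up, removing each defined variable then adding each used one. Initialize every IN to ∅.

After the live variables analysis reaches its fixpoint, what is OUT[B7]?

Answer: {b, d}

Working:
Per-block solution:
  B0:  IN={a, b, c, d, e}  OUT={a, b, c, d}
  B1:  IN={b, c, d}  OUT={a, b, c, d}
  B2:  IN={a, b, c, d}  OUT={a, b, c, d, f}
  B3:  IN={a, c, d, f}  OUT={a, c, d, e, f}
  B4:  IN={a, c, d, e, f}  OUT={a, b, c, d, e, f}
  B5:  IN={a, b, c, d, e, f}  OUT={a, b, c, d, e, f}
  B6:  IN={a, b, c, d, e, f}  OUT={a, b, c, d, f}
  B7:  IN={b, c, d}  OUT={b, d}
  B8:  IN={b, d}  OUT={}

Merge at B7: OUT[B7] = IN[B8] = {b, d}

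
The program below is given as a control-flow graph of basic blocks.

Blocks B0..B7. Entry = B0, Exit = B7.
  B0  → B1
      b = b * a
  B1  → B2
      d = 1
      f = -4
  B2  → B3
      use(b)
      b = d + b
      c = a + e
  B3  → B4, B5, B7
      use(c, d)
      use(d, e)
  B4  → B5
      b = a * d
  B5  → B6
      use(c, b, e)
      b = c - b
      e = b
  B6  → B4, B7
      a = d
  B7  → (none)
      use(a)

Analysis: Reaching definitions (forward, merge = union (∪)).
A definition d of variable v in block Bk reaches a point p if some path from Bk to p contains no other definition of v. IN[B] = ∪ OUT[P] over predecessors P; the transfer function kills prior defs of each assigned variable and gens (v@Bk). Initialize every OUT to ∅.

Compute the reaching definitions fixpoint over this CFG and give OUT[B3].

Answer: {b@B2, c@B2, d@B1, f@B1}

Trace:
Fixpoint table:
  B0:  IN={}  OUT={b@B0}
  B1:  IN={b@B0}  OUT={b@B0, d@B1, f@B1}
  B2:  IN={b@B0, d@B1, f@B1}  OUT={b@B2, c@B2, d@B1, f@B1}
  B3:  IN={b@B2, c@B2, d@B1, f@B1}  OUT={b@B2, c@B2, d@B1, f@B1}
  B4:  IN={a@B6, b@B2, b@B5, c@B2, d@B1, e@B5, f@B1}  OUT={a@B6, b@B4, c@B2, d@B1, e@B5, f@B1}
  B5:  IN={a@B6, b@B2, b@B4, c@B2, d@B1, e@B5, f@B1}  OUT={a@B6, b@B5, c@B2, d@B1, e@B5, f@B1}
  B6:  IN={a@B6, b@B5, c@B2, d@B1, e@B5, f@B1}  OUT={a@B6, b@B5, c@B2, d@B1, e@B5, f@B1}
  B7:  IN={a@B6, b@B2, b@B5, c@B2, d@B1, e@B5, f@B1}  OUT={a@B6, b@B2, b@B5, c@B2, d@B1, e@B5, f@B1}

Merge at B3: IN[B3] = OUT[B2] = {b@B2, c@B2, d@B1, f@B1}
Applying B3's transfer function to that IN value gives OUT[B3] (row B3 above).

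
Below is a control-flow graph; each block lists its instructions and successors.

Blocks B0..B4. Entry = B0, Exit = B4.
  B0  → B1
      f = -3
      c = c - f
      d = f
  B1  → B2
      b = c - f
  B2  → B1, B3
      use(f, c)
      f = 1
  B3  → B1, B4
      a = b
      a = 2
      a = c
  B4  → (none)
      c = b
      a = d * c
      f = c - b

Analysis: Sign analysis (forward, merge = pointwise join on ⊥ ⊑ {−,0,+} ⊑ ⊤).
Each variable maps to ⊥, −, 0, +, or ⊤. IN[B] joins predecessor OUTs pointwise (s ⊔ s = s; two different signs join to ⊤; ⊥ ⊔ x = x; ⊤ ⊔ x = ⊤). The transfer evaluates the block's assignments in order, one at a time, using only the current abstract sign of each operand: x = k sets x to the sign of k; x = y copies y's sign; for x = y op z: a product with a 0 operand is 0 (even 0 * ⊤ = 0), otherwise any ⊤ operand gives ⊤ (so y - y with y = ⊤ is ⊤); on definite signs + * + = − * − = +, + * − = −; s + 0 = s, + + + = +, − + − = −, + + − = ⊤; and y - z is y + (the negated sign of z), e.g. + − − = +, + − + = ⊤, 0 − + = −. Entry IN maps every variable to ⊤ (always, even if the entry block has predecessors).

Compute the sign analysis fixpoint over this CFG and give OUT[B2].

Answer: {a: ⊤, b: ⊤, c: ⊤, d: -, e: ⊤, f: +}

Working:
Per-block solution:
  B0:   IN=(all ⊤)   OUT={d:-, f:-; rest ⊤}
  B1:   IN={d:-; rest ⊤}   OUT={d:-; rest ⊤}
  B2:   IN={d:-; rest ⊤}   OUT={d:-, f:+; rest ⊤}
  B3:   IN={d:-, f:+; rest ⊤}   OUT={d:-, f:+; rest ⊤}
  B4:   IN={d:-, f:+; rest ⊤}   OUT={d:-; rest ⊤}

Merge at B2: IN[B2] = OUT[B1] = {a: ⊤, b: ⊤, c: ⊤, d: -, e: ⊤, f: ⊤}
Applying B2's transfer function to that IN value gives OUT[B2] (row B2 above).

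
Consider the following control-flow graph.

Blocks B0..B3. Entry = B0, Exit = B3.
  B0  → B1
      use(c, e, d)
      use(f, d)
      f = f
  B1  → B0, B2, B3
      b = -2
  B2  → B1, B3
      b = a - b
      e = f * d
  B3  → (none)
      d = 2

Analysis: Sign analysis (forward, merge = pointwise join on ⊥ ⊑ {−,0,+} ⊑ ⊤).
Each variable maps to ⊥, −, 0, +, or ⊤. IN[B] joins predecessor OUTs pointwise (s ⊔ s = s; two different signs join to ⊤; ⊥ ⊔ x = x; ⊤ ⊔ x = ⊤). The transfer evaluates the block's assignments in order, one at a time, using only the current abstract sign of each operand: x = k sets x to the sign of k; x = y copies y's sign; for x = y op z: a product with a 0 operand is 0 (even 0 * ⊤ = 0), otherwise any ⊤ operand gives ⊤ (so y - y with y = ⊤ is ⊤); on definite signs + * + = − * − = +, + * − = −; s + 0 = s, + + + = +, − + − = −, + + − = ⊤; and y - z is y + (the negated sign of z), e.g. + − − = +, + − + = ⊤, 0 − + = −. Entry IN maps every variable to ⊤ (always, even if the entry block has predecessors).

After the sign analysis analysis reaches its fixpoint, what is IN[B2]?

Converged values:
  B0: | IN=(all ⊤) | OUT=(all ⊤)
  B1: | IN=(all ⊤) | OUT={b:-; rest ⊤}
  B2: | IN={b:-; rest ⊤} | OUT=(all ⊤)
  B3: | IN=(all ⊤) | OUT={d:+; rest ⊤}

Merge at B2: IN[B2] = OUT[B1] = {a: ⊤, b: -, c: ⊤, d: ⊤, e: ⊤, f: ⊤}

Answer: {a: ⊤, b: -, c: ⊤, d: ⊤, e: ⊤, f: ⊤}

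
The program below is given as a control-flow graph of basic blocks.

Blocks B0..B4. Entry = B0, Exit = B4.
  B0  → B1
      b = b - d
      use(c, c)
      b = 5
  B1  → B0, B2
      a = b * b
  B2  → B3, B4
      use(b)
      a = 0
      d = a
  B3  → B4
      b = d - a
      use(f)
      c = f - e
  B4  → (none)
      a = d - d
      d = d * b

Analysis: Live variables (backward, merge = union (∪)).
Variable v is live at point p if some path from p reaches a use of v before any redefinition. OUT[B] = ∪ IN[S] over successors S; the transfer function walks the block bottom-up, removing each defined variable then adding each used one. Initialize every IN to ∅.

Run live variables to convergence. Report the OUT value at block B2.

Answer: {a, b, d, e, f}

Derivation:
Per-block solution:
  B0:   IN={b, c, d, e, f}   OUT={b, c, d, e, f}
  B1:   IN={b, c, d, e, f}   OUT={b, c, d, e, f}
  B2:   IN={b, e, f}   OUT={a, b, d, e, f}
  B3:   IN={a, d, e, f}   OUT={b, d}
  B4:   IN={b, d}   OUT={}

Merge at B2: OUT[B2] = IN[B3] ⊔ IN[B4] = {a, b, d, e, f}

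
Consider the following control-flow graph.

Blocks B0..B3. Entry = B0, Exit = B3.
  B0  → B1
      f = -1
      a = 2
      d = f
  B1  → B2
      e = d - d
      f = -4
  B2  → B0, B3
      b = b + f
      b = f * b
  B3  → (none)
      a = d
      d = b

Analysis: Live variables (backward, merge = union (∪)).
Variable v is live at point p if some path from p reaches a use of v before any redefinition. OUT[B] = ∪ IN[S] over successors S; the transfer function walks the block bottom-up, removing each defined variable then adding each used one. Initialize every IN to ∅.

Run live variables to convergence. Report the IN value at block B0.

Fixpoint table:
  B0:  IN={b}  OUT={b, d}
  B1:  IN={b, d}  OUT={b, d, f}
  B2:  IN={b, d, f}  OUT={b, d}
  B3:  IN={b, d}  OUT={}

Merge at B0: OUT[B0] = IN[B1] = {b, d}
Applying B0's transfer function to that OUT value gives IN[B0] (row B0 above).

Answer: {b}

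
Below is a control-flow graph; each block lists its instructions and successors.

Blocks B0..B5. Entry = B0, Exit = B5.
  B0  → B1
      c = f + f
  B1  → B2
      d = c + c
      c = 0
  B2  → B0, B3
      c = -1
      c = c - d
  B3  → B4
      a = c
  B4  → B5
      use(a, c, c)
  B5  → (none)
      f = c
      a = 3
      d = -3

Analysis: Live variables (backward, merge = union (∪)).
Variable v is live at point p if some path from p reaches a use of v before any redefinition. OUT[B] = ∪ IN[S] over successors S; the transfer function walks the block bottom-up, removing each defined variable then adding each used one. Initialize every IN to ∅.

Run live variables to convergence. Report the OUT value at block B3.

Per-block solution:
  B0:  IN={f}  OUT={c, f}
  B1:  IN={c, f}  OUT={d, f}
  B2:  IN={d, f}  OUT={c, f}
  B3:  IN={c}  OUT={a, c}
  B4:  IN={a, c}  OUT={c}
  B5:  IN={c}  OUT={}

Merge at B3: OUT[B3] = IN[B4] = {a, c}

Answer: {a, c}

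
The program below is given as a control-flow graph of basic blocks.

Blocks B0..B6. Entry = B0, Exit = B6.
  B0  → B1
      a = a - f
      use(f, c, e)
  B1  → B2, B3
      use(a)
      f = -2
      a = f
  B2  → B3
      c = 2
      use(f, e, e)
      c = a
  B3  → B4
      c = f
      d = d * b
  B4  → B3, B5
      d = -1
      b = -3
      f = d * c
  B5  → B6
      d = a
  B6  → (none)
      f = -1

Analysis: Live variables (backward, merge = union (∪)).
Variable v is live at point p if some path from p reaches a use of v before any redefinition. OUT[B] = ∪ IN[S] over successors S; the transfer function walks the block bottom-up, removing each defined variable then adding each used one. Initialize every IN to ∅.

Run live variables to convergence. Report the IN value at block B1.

Fixpoint table:
  B0:  IN={a, b, c, d, e, f}  OUT={a, b, d, e}
  B1:  IN={a, b, d, e}  OUT={a, b, d, e, f}
  B2:  IN={a, b, d, e, f}  OUT={a, b, d, f}
  B3:  IN={a, b, d, f}  OUT={a, c}
  B4:  IN={a, c}  OUT={a, b, d, f}
  B5:  IN={a}  OUT={}
  B6:  IN={}  OUT={}

Merge at B1: OUT[B1] = IN[B2] ⊔ IN[B3] = {a, b, d, e, f}
Applying B1's transfer function to that OUT value gives IN[B1] (row B1 above).

Answer: {a, b, d, e}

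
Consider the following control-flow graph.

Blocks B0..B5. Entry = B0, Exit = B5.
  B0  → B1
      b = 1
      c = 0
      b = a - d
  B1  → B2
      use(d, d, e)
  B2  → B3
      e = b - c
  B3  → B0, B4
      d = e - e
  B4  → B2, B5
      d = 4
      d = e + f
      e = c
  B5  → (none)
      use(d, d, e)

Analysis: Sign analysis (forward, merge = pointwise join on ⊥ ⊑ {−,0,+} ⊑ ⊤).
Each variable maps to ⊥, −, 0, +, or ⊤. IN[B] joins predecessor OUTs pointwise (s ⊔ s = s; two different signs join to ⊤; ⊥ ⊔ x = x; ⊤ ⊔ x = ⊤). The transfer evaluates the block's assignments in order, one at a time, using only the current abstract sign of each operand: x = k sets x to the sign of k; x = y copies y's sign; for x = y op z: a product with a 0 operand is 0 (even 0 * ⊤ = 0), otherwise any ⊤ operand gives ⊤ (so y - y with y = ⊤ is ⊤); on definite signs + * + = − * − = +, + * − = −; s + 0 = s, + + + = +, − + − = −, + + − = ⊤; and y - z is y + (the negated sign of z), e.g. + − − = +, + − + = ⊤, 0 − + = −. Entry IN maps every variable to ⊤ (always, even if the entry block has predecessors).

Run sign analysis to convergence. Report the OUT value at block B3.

Answer: {a: ⊤, b: ⊤, c: 0, d: ⊤, e: ⊤, f: ⊤}

Working:
Per-block solution:
  B0:  IN=(all ⊤)  OUT={c:0; rest ⊤}
  B1:  IN={c:0; rest ⊤}  OUT={c:0; rest ⊤}
  B2:  IN={c:0; rest ⊤}  OUT={c:0; rest ⊤}
  B3:  IN={c:0; rest ⊤}  OUT={c:0; rest ⊤}
  B4:  IN={c:0; rest ⊤}  OUT={c:0, e:0; rest ⊤}
  B5:  IN={c:0, e:0; rest ⊤}  OUT={c:0, e:0; rest ⊤}

Merge at B3: IN[B3] = OUT[B2] = {a: ⊤, b: ⊤, c: 0, d: ⊤, e: ⊤, f: ⊤}
Applying B3's transfer function to that IN value gives OUT[B3] (row B3 above).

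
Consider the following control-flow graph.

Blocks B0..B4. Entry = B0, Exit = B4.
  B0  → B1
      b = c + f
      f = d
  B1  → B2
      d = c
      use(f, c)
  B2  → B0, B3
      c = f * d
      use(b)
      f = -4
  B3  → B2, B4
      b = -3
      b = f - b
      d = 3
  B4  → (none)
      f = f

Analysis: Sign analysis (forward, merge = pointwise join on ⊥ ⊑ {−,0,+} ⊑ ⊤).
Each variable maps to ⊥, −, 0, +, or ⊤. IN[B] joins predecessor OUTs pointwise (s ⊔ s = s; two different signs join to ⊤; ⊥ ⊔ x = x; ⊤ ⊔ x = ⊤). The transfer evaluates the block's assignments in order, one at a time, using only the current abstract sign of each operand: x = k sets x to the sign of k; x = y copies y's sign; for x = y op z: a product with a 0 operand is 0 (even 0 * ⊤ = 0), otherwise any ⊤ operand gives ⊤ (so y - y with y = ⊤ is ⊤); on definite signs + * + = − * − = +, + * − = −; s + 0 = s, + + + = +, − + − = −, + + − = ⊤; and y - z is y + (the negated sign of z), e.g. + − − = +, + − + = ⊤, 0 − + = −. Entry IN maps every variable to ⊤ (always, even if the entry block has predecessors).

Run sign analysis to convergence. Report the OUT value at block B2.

Answer: {a: ⊤, b: ⊤, c: ⊤, d: ⊤, e: ⊤, f: -}

Working:
Per-block solution:
  B0:  IN=(all ⊤)  OUT=(all ⊤)
  B1:  IN=(all ⊤)  OUT=(all ⊤)
  B2:  IN=(all ⊤)  OUT={f:-; rest ⊤}
  B3:  IN={f:-; rest ⊤}  OUT={d:+, f:-; rest ⊤}
  B4:  IN={d:+, f:-; rest ⊤}  OUT={d:+, f:-; rest ⊤}

Merge at B2: IN[B2] = OUT[B1] ⊔ OUT[B3] = {a: ⊤, b: ⊤, c: ⊤, d: ⊤, e: ⊤, f: ⊤}
Applying B2's transfer function to that IN value gives OUT[B2] (row B2 above).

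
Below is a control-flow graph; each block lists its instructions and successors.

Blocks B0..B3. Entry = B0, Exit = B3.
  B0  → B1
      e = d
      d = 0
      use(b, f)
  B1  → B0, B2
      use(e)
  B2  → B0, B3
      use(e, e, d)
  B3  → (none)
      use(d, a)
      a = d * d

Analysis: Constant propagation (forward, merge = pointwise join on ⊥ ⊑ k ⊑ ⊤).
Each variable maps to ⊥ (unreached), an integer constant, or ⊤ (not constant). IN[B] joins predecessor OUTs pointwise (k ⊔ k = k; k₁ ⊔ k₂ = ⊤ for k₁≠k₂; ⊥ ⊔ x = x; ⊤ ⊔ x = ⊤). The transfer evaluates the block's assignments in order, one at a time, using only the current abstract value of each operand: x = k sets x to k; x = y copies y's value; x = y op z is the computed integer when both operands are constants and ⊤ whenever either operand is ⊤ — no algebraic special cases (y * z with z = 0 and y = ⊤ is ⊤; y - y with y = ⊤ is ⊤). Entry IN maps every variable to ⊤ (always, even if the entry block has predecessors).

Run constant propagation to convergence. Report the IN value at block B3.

Answer: {a: ⊤, b: ⊤, c: ⊤, d: 0, e: ⊤, f: ⊤}

Derivation:
Fixpoint table:
  B0: | IN=(all ⊤) | OUT={d:0; rest ⊤}
  B1: | IN={d:0; rest ⊤} | OUT={d:0; rest ⊤}
  B2: | IN={d:0; rest ⊤} | OUT={d:0; rest ⊤}
  B3: | IN={d:0; rest ⊤} | OUT={a:0, d:0; rest ⊤}

Merge at B3: IN[B3] = OUT[B2] = {a: ⊤, b: ⊤, c: ⊤, d: 0, e: ⊤, f: ⊤}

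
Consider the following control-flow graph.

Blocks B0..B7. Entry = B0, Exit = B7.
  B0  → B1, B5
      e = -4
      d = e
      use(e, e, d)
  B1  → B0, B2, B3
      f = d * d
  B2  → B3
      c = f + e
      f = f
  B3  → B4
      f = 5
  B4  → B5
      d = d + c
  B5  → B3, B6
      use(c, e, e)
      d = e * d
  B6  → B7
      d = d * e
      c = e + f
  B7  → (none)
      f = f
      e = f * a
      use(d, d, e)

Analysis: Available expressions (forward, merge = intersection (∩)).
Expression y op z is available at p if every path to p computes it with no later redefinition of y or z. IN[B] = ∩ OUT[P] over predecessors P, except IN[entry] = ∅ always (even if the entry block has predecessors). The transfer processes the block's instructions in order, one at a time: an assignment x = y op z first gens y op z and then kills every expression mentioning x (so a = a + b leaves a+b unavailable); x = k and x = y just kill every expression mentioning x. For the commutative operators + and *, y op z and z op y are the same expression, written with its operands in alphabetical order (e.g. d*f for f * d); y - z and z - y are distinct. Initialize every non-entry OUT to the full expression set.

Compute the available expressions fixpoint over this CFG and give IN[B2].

Fixpoint table:
  B0:  IN={}  OUT={}
  B1:  IN={}  OUT={d*d}
  B2:  IN={d*d}  OUT={d*d}
  B3:  IN={}  OUT={}
  B4:  IN={}  OUT={}
  B5:  IN={}  OUT={}
  B6:  IN={}  OUT={e+f}
  B7:  IN={e+f}  OUT={a*f}

Merge at B2: IN[B2] = OUT[B1] = {d*d}

Answer: {d*d}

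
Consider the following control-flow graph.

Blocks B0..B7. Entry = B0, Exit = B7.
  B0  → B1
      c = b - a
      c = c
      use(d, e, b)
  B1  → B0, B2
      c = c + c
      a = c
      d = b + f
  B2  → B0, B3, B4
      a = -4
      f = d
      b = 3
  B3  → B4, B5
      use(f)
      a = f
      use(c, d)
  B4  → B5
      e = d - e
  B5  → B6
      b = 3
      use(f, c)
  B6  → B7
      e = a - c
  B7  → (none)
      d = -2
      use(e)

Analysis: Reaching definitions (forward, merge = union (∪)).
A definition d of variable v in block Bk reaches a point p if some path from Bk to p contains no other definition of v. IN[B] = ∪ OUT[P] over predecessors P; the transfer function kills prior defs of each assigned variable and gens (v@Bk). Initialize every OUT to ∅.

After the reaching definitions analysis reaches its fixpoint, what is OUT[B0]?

Answer: {a@B1, a@B2, b@B2, c@B0, d@B1, f@B2}

Derivation:
Converged values:
  B0:  IN={a@B1, a@B2, b@B2, c@B1, d@B1, f@B2}  OUT={a@B1, a@B2, b@B2, c@B0, d@B1, f@B2}
  B1:  IN={a@B1, a@B2, b@B2, c@B0, d@B1, f@B2}  OUT={a@B1, b@B2, c@B1, d@B1, f@B2}
  B2:  IN={a@B1, b@B2, c@B1, d@B1, f@B2}  OUT={a@B2, b@B2, c@B1, d@B1, f@B2}
  B3:  IN={a@B2, b@B2, c@B1, d@B1, f@B2}  OUT={a@B3, b@B2, c@B1, d@B1, f@B2}
  B4:  IN={a@B2, a@B3, b@B2, c@B1, d@B1, f@B2}  OUT={a@B2, a@B3, b@B2, c@B1, d@B1, e@B4, f@B2}
  B5:  IN={a@B2, a@B3, b@B2, c@B1, d@B1, e@B4, f@B2}  OUT={a@B2, a@B3, b@B5, c@B1, d@B1, e@B4, f@B2}
  B6:  IN={a@B2, a@B3, b@B5, c@B1, d@B1, e@B4, f@B2}  OUT={a@B2, a@B3, b@B5, c@B1, d@B1, e@B6, f@B2}
  B7:  IN={a@B2, a@B3, b@B5, c@B1, d@B1, e@B6, f@B2}  OUT={a@B2, a@B3, b@B5, c@B1, d@B7, e@B6, f@B2}

Merge at B0 (entry node, so the boundary value {} is joined with the incoming edge(s)): IN[B0] = {} ⊔ OUT[B1] ⊔ OUT[B2] = {a@B1, a@B2, b@B2, c@B1, d@B1, f@B2}
Applying B0's transfer function to that IN value gives OUT[B0] (row B0 above).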